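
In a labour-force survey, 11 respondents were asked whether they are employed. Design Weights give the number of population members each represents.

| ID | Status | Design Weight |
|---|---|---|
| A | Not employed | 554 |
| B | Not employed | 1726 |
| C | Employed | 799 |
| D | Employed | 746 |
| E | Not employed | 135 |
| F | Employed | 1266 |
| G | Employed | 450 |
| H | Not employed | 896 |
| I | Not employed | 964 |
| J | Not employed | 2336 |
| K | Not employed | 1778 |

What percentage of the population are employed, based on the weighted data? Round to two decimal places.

27.99

Sum of weights for 'Employed' = 799 + 746 + 1266 + 450 = 3261
Total weight = 554 + 1726 + 799 + 746 + 135 + 1266 + 450 + 896 + 964 + 2336 + 1778 = 11650
Weighted proportion = 3261 / 11650 = 0.27991416 → 27.991416%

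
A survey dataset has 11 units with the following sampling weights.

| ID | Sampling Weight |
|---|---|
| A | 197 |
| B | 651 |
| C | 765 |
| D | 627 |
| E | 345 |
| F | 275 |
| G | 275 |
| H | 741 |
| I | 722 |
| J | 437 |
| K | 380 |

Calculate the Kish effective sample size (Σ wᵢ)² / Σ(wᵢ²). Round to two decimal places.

9.41

Σ wᵢ = 197 + 651 + 765 + 627 + 345 + 275 + 275 + 741 + 722 + 437 + 380 = 5415
Σ wᵢ² = 3116973
n_eff = 5415² / 3116973 = 29322225 / 3116973 = 9.4072759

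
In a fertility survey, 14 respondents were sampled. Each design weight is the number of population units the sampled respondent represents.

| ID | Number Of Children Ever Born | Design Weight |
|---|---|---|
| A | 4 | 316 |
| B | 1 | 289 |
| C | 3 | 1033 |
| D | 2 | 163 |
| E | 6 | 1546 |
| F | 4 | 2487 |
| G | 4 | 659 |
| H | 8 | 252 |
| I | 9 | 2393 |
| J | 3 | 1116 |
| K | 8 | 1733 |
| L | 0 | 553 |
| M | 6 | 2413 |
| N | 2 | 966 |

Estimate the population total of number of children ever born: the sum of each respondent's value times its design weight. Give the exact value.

Weighted total = 84013

84013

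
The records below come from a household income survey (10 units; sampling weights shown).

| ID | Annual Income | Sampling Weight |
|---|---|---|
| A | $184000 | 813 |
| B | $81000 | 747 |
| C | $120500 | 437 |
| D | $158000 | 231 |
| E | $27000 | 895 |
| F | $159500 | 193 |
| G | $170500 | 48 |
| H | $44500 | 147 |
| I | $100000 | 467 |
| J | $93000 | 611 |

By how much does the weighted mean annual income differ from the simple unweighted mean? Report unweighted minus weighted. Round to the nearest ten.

10850

Unweighted sum = 184000 + 81000 + 120500 + 158000 + 27000 + 159500 + 170500 + 44500 + 100000 + 93000 = 1138000
Unweighted mean = 1138000 / 10 = 113800
Weighted sum = 184000×813 + 81000×747 + 120500×437 + 158000×231 + 27000×895 + 159500×193 + 170500×48 + 44500×147 + 100000×467 + 93000×611
  = 149592000 + 60507000 + 52658500 + 36498000 + 24165000 + 30783500 + 8184000 + 6541500 + 46700000 + 56823000 = 472452500
Sum of weights = 813 + 747 + 437 + 231 + 895 + 193 + 48 + 147 + 467 + 611 = 4589
Weighted mean = 472452500 / 4589 = 102953.26
Difference (unweighted minus weighted) = 10846.742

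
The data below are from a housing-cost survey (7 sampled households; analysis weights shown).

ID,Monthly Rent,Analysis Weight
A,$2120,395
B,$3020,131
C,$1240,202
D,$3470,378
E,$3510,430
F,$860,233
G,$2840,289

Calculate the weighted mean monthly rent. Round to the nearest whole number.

2588

Weighted sum = 2120×395 + 3020×131 + 1240×202 + 3470×378 + 3510×430 + 860×233 + 2840×289
  = 5325600
Sum of weights = 2058
Weighted mean = 5325600 / 2058 = 2587.7551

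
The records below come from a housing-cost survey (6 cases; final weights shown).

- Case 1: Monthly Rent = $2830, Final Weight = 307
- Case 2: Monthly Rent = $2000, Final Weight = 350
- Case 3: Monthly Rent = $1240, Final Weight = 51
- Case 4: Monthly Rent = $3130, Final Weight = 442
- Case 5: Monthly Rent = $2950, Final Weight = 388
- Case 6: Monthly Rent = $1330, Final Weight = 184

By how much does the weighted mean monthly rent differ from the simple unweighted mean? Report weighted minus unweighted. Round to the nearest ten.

Unweighted sum = 2830 + 2000 + 1240 + 3130 + 2950 + 1330 = 13480
Unweighted mean = 13480 / 6 = 2246.6667
Weighted sum = 2830×307 + 2000×350 + 1240×51 + 3130×442 + 2950×388 + 1330×184
  = 868810 + 700000 + 63240 + 1383460 + 1144600 + 244720 = 4404830
Sum of weights = 307 + 350 + 51 + 442 + 388 + 184 = 1722
Weighted mean = 4404830 / 1722 = 2557.9733
Difference (weighted minus unweighted) = 311.30662

310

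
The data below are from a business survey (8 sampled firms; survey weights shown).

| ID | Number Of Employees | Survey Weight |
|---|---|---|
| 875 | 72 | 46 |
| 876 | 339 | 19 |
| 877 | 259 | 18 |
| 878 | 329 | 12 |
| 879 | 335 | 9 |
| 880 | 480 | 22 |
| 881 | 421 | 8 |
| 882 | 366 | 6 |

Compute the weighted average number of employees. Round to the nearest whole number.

Weighted sum = 72×46 + 339×19 + 259×18 + 329×12 + 335×9 + 480×22 + 421×8 + 366×6
  = 3312 + 6441 + 4662 + 3948 + 3015 + 10560 + 3368 + 2196 = 37502
Sum of weights = 46 + 19 + 18 + 12 + 9 + 22 + 8 + 6 = 140
Weighted mean = 37502 / 140 = 267.87143

268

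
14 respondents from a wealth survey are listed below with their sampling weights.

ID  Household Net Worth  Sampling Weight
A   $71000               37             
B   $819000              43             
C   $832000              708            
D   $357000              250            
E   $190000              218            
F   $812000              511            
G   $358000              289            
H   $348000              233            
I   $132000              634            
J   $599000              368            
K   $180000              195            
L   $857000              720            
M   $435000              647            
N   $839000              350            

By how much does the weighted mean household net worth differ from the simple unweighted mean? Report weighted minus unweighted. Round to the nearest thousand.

Unweighted sum = 6829000
Unweighted mean = 6829000 / 14 = 487785.71
Weighted sum = 2888403000
Sum of weights = 5203
Weighted mean = 2888403000 / 5203 = 555141.84
Difference (weighted minus unweighted) = 67356.127

67000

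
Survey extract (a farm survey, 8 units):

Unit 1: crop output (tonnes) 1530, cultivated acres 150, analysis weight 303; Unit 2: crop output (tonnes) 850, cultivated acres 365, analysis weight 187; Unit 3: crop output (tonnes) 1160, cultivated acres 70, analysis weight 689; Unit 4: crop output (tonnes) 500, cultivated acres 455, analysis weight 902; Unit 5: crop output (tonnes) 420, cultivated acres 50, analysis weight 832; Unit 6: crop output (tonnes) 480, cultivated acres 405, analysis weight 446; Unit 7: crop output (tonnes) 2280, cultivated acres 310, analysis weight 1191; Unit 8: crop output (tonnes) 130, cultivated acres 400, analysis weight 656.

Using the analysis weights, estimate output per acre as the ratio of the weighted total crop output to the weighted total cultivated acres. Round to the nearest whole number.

Σ wᵢ·y = 1530×303 + 850×187 + 1160×689 + 500×902 + 420×832 + 480×446 + 2280×1191 + 130×656
  = 463590 + 158950 + 799240 + 451000 + 349440 + 214080 + 2715480 + 85280 = 5237060
Σ wᵢ·x = 150×303 + 365×187 + 70×689 + 455×902 + 50×832 + 405×446 + 310×1191 + 400×656
  = 1426185
Ratio = 5237060 / 1426185 = 3.6720762

4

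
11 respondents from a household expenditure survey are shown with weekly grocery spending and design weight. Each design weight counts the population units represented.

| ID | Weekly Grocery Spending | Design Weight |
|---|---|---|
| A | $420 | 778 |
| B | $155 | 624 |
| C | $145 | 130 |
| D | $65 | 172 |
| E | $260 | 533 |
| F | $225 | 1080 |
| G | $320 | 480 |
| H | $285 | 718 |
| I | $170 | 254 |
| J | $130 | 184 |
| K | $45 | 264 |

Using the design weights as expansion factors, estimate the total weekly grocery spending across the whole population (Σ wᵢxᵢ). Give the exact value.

Weighted total = 420×778 + 155×624 + 145×130 + 65×172 + 260×533 + 225×1080 + 320×480 + 285×718 + 170×254 + 130×184 + 45×264
  = 1272300

1272300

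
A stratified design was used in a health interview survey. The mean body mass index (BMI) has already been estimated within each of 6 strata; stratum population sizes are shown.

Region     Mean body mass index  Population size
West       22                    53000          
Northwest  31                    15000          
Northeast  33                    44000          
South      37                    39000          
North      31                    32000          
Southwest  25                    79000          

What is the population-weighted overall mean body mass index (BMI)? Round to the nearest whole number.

29

Σ Nₕ·x̄ₕ = 22×53000 + 31×15000 + 33×44000 + 37×39000 + 31×32000 + 25×79000
  = 1166000 + 465000 + 1452000 + 1443000 + 992000 + 1975000 = 7493000
Σ Nₕ = 53000 + 15000 + 44000 + 39000 + 32000 + 79000 = 262000
Overall mean = 7493000 / 262000 = 28.599237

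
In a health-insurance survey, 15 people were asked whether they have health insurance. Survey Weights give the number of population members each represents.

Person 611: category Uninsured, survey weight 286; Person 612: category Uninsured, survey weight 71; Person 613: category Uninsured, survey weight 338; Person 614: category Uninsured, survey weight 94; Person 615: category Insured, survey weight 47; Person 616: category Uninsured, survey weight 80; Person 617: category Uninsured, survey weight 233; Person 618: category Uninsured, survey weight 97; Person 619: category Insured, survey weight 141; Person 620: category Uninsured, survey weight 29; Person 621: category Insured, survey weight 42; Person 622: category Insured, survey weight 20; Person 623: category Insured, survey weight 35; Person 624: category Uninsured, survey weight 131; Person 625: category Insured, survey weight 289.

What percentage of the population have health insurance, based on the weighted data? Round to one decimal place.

29.7

Sum of weights for 'Insured' = 47 + 141 + 42 + 20 + 35 + 289 = 574
Total weight = 1933
Weighted proportion = 574 / 1933 = 0.29694775 → 29.694775%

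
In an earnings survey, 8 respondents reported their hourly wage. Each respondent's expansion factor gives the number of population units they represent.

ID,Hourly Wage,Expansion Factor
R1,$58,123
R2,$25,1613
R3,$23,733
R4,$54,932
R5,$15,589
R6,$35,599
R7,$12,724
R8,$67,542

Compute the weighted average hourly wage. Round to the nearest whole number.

32

Weighted sum = 58×123 + 25×1613 + 23×733 + 54×932 + 15×589 + 35×599 + 12×724 + 67×542
  = 7134 + 40325 + 16859 + 50328 + 8835 + 20965 + 8688 + 36314 = 189448
Sum of weights = 123 + 1613 + 733 + 932 + 589 + 599 + 724 + 542 = 5855
Weighted mean = 189448 / 5855 = 32.356618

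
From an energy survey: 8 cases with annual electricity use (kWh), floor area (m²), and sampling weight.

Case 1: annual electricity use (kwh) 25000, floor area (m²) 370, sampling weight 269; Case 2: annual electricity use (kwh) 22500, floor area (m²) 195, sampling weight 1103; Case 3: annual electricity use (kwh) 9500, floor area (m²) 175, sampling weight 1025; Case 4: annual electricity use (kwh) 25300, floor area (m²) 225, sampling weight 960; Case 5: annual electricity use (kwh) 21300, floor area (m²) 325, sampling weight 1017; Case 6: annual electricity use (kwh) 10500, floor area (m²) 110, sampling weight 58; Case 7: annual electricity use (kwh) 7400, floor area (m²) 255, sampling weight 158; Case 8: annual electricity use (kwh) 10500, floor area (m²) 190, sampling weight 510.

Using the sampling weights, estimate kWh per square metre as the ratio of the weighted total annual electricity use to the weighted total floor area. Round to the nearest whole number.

Σ wᵢ·y = 25000×269 + 22500×1103 + 9500×1025 + 25300×960 + 21300×1017 + 10500×58 + 7400×158 + 10500×510
  = 94363300
Σ wᵢ·x = 370×269 + 195×1103 + 175×1025 + 225×960 + 325×1017 + 110×58 + 255×158 + 190×510
  = 1184085
Ratio = 94363300 / 1184085 = 79.693012

80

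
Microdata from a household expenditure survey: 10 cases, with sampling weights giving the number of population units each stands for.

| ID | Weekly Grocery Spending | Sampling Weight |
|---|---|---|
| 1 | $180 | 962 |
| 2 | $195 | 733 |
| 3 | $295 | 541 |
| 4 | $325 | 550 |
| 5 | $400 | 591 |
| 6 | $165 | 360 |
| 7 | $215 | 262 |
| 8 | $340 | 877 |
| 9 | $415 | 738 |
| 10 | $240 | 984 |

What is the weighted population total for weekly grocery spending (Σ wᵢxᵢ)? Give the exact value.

Weighted total = 180×962 + 195×733 + 295×541 + 325×550 + 400×591 + 165×360 + 215×262 + 340×877 + 415×738 + 240×984
  = 173160 + 142935 + 159595 + 178750 + 236400 + 59400 + 56330 + 298180 + 306270 + 236160 = 1847180

1847180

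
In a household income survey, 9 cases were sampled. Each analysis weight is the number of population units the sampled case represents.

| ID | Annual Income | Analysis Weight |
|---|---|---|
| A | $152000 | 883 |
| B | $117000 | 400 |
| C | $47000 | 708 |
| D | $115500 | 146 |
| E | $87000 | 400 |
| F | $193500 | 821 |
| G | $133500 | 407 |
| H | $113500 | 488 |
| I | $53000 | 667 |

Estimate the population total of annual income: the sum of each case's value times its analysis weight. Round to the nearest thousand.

Weighted total = 152000×883 + 117000×400 + 47000×708 + 115500×146 + 87000×400 + 193500×821 + 133500×407 + 113500×488 + 53000×667
  = 134216000 + 46800000 + 33276000 + 16863000 + 34800000 + 158863500 + 54334500 + 55388000 + 35351000 = 569892000

569892000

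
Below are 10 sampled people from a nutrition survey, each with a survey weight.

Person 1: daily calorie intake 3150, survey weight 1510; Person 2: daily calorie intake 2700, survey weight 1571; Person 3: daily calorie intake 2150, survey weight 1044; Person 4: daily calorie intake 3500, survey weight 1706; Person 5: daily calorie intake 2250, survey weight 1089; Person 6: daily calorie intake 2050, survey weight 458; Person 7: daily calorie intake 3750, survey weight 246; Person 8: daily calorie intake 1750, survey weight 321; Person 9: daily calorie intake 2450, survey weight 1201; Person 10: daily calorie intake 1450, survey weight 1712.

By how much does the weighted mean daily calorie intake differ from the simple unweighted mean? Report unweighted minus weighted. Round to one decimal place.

-13.8

Unweighted sum = 3150 + 2700 + 2150 + 3500 + 2250 + 2050 + 3750 + 1750 + 2450 + 1450 = 25200
Unweighted mean = 25200 / 10 = 2520
Weighted sum = 27512050
Sum of weights = 1510 + 1571 + 1044 + 1706 + 1089 + 458 + 246 + 321 + 1201 + 1712 = 10858
Weighted mean = 27512050 / 10858 = 2533.8046
Difference (unweighted minus weighted) = -13.804568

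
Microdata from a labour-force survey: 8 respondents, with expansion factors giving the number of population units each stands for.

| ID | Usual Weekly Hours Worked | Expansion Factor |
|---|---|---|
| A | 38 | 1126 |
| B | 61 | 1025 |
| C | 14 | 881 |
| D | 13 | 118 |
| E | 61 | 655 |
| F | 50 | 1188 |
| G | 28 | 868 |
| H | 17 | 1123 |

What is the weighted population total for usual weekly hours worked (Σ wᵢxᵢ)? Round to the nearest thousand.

262000

Weighted total = 38×1126 + 61×1025 + 14×881 + 13×118 + 61×655 + 50×1188 + 28×868 + 17×1123
  = 42788 + 62525 + 12334 + 1534 + 39955 + 59400 + 24304 + 19091 = 261931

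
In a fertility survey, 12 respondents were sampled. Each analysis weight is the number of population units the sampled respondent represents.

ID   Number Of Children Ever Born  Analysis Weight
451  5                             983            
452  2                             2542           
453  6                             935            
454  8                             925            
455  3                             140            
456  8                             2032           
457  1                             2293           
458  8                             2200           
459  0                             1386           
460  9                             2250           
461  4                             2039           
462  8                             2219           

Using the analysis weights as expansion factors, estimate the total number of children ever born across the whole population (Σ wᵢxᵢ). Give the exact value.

Weighted total = 5×983 + 2×2542 + 6×935 + 8×925 + 3×140 + 8×2032 + 1×2293 + 8×2200 + 0×1386 + 9×2250 + 4×2039 + 8×2219
  = 4915 + 5084 + 5610 + 7400 + 420 + 16256 + 2293 + 17600 + 0 + 20250 + 8156 + 17752 = 105736

105736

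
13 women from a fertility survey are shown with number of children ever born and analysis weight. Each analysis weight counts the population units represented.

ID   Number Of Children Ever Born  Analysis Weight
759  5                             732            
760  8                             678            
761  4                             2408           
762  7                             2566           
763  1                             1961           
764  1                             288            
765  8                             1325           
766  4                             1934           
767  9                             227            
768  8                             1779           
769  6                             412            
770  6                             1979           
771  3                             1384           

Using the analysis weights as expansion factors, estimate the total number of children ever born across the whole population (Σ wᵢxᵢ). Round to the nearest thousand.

Weighted total = 92036

92000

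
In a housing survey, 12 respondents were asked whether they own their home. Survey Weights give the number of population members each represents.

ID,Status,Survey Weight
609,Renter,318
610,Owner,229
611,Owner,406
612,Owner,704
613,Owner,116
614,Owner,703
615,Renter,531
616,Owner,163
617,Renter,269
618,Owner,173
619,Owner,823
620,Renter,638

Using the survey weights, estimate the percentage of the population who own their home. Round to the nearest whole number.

Sum of weights for 'Owner' = 229 + 406 + 704 + 116 + 703 + 163 + 173 + 823 = 3317
Total weight = 318 + 229 + 406 + 704 + 116 + 703 + 531 + 163 + 269 + 173 + 823 + 638 = 5073
Weighted proportion = 3317 / 5073 = 0.65385374 → 65.385374%

65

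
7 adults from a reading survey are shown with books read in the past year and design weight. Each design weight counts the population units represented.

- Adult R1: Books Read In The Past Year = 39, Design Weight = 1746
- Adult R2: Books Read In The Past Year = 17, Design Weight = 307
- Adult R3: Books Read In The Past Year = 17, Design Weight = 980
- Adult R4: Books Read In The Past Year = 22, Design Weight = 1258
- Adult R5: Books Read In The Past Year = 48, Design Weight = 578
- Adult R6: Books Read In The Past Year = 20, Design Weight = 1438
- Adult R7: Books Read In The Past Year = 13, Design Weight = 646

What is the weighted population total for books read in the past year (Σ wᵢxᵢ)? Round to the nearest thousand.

183000

Weighted total = 39×1746 + 17×307 + 17×980 + 22×1258 + 48×578 + 20×1438 + 13×646
  = 182551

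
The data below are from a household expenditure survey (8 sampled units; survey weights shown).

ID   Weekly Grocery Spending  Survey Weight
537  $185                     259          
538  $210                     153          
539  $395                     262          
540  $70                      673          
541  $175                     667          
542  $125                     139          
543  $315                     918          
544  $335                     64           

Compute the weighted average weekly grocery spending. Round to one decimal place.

Weighted sum = 185×259 + 210×153 + 395×262 + 70×673 + 175×667 + 125×139 + 315×918 + 335×64
  = 47915 + 32130 + 103490 + 47110 + 116725 + 17375 + 289170 + 21440 = 675355
Sum of weights = 3135
Weighted mean = 675355 / 3135 = 215.42424

215.4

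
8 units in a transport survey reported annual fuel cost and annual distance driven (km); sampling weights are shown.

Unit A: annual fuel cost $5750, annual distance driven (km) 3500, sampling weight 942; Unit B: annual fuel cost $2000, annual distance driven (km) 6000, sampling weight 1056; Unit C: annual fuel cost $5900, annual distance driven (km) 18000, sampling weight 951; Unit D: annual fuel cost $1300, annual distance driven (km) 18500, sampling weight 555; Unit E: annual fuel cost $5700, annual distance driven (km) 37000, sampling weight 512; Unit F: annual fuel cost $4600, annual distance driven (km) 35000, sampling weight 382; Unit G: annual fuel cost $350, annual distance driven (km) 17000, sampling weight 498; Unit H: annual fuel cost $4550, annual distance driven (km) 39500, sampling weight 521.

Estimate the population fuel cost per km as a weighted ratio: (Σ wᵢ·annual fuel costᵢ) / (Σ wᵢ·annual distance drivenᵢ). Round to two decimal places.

Σ wᵢ·y = 5750×942 + 2000×1056 + 5900×951 + 1300×555 + 5700×512 + 4600×382 + 350×498 + 4550×521
  = 5416500 + 2112000 + 5610900 + 721500 + 2918400 + 1757200 + 174300 + 2370550 = 21081350
Σ wᵢ·x = 3500×942 + 6000×1056 + 18000×951 + 18500×555 + 37000×512 + 35000×382 + 17000×498 + 39500×521
  = 98378000
Ratio = 21081350 / 98378000 = 0.21428927

0.21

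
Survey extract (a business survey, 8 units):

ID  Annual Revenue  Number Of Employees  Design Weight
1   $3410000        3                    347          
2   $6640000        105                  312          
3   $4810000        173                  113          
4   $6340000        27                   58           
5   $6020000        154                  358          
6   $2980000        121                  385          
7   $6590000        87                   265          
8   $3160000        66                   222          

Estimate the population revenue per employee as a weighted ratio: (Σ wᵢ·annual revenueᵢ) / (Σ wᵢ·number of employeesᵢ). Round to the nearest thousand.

Σ wᵢ·y = 9916530000
Σ wᵢ·x = 3×347 + 105×312 + 173×113 + 27×58 + 154×358 + 121×385 + 87×265 + 66×222
  = 1041 + 32760 + 19549 + 1566 + 55132 + 46585 + 23055 + 14652 = 194340
Ratio = 9916530000 / 194340 = 51026.706

51000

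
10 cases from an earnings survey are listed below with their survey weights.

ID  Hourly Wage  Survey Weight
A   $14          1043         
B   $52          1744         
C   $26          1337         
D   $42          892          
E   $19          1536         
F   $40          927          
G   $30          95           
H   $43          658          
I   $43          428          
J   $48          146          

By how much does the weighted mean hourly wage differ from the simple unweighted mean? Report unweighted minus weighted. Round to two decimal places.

Unweighted sum = 14 + 52 + 26 + 42 + 19 + 40 + 30 + 43 + 43 + 48 = 357
Unweighted mean = 357 / 10 = 35.7
Weighted sum = 14×1043 + 52×1744 + 26×1337 + 42×892 + 19×1536 + 40×927 + 30×95 + 43×658 + 43×428 + 48×146
  = 14602 + 90688 + 34762 + 37464 + 29184 + 37080 + 2850 + 28294 + 18404 + 7008 = 300336
Sum of weights = 8806
Weighted mean = 300336 / 8806 = 34.105837
Difference (unweighted minus weighted) = 1.5941631

1.59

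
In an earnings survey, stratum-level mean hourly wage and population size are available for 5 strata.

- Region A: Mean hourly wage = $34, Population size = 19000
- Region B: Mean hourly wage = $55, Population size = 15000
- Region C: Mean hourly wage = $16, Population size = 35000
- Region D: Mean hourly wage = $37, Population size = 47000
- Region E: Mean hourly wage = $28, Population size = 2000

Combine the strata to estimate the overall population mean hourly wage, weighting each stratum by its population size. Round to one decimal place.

Σ Nₕ·x̄ₕ = 34×19000 + 55×15000 + 16×35000 + 37×47000 + 28×2000
  = 646000 + 825000 + 560000 + 1739000 + 56000 = 3826000
Σ Nₕ = 19000 + 15000 + 35000 + 47000 + 2000 = 118000
Overall mean = 3826000 / 118000 = 32.423729

32.4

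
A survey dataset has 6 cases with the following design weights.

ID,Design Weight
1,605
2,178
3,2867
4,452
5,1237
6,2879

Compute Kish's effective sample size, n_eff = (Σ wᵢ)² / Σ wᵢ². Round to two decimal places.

Σ wᵢ = 605 + 178 + 2867 + 452 + 1237 + 2879 = 8218
Σ wᵢ² = 366025 + 31684 + 8219689 + 204304 + 1530169 + 8288641 = 18640512
n_eff = 8218² / 18640512 = 67535524 / 18640512 = 3.6230509

3.62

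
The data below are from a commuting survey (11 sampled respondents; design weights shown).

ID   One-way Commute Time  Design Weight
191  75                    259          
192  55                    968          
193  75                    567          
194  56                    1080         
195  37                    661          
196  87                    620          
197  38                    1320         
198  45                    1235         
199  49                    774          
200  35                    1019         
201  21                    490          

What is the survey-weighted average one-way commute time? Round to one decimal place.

49.3

Weighted sum = 443683
Sum of weights = 259 + 968 + 567 + 1080 + 661 + 620 + 1320 + 1235 + 774 + 1019 + 490 = 8993
Weighted mean = 443683 / 8993 = 49.336484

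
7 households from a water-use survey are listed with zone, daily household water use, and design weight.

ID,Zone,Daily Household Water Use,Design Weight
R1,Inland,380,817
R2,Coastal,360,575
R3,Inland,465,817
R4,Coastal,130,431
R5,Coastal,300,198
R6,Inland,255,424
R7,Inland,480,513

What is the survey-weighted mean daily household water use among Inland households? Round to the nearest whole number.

Inland rows: R1, R3, R6, R7
Weighted sum = 380×817 + 465×817 + 255×424 + 480×513
  = 310460 + 379905 + 108120 + 246240 = 1044725
Sum of weights = 817 + 817 + 424 + 513 = 2571
Weighted mean = 1044725 / 2571 = 406.34967

406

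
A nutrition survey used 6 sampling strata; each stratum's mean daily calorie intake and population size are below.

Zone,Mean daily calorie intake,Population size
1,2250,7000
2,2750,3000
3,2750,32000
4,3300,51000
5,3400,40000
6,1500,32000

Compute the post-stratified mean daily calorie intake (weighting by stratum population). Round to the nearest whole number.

2814

Σ Nₕ·x̄ₕ = 2250×7000 + 2750×3000 + 2750×32000 + 3300×51000 + 3400×40000 + 1500×32000
  = 15750000 + 8250000 + 88000000 + 168300000 + 136000000 + 48000000 = 464300000
Σ Nₕ = 7000 + 3000 + 32000 + 51000 + 40000 + 32000 = 165000
Overall mean = 464300000 / 165000 = 2813.9394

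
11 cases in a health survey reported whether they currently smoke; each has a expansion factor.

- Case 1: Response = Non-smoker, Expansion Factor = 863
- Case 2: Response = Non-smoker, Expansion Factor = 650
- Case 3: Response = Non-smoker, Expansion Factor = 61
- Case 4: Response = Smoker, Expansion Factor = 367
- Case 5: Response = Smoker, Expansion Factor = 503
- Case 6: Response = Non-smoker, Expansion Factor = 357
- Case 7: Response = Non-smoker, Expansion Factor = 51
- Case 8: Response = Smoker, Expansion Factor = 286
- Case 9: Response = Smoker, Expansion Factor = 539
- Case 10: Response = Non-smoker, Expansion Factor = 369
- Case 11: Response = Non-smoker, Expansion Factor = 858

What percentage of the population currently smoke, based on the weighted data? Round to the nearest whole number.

35

Sum of weights for 'Smoker' = 367 + 503 + 286 + 539 = 1695
Total weight = 4904
Weighted proportion = 1695 / 4904 = 0.34563622 → 34.563622%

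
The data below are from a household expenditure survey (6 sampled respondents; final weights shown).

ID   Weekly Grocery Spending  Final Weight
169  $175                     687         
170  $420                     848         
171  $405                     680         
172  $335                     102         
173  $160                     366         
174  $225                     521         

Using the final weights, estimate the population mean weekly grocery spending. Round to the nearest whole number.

Weighted sum = 175×687 + 420×848 + 405×680 + 335×102 + 160×366 + 225×521
  = 120225 + 356160 + 275400 + 34170 + 58560 + 117225 = 961740
Sum of weights = 687 + 848 + 680 + 102 + 366 + 521 = 3204
Weighted mean = 961740 / 3204 = 300.16854

300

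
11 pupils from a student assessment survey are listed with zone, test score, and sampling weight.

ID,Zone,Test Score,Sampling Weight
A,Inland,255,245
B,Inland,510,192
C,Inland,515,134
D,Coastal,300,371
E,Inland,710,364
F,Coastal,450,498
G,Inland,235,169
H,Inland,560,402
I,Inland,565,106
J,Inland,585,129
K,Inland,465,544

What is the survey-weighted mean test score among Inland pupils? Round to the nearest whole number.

499

Inland rows: A, B, C, E, G, H, I, J, K
Weighted sum = 255×245 + 510×192 + 515×134 + 710×364 + 235×169 + 560×402 + 565×106 + 585×129 + 465×544
  = 62475 + 97920 + 69010 + 258440 + 39715 + 225120 + 59890 + 75465 + 252960 = 1140995
Sum of weights = 245 + 192 + 134 + 364 + 169 + 402 + 106 + 129 + 544 = 2285
Weighted mean = 1140995 / 2285 = 499.34136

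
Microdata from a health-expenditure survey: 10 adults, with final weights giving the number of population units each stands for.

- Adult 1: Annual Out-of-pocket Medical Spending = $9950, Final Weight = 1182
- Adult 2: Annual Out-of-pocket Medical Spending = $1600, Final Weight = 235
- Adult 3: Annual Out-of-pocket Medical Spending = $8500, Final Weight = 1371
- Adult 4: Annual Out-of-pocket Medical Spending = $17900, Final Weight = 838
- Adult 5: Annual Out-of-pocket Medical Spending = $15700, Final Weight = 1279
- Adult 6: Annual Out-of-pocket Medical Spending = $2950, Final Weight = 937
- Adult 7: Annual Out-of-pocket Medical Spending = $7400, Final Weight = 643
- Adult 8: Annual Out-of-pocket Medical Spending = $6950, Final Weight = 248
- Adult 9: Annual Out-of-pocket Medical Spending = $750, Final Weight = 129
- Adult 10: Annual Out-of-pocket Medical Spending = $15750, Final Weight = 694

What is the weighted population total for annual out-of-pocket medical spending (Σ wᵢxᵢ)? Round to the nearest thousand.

79144000

Weighted total = 9950×1182 + 1600×235 + 8500×1371 + 17900×838 + 15700×1279 + 2950×937 + 7400×643 + 6950×248 + 750×129 + 15750×694
  = 11760900 + 376000 + 11653500 + 15000200 + 20080300 + 2764150 + 4758200 + 1723600 + 96750 + 10930500 = 79144100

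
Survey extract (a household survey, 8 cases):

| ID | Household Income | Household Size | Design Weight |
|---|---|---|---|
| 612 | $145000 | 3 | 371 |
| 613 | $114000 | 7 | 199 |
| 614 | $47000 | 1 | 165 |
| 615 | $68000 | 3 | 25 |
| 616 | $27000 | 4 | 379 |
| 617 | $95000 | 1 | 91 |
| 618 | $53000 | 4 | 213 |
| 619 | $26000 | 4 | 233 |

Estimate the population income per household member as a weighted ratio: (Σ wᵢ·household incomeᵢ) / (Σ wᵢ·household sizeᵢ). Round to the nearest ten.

Σ wᵢ·y = 145000×371 + 114000×199 + 47000×165 + 68000×25 + 27000×379 + 95000×91 + 53000×213 + 26000×233
  = 53795000 + 22686000 + 7755000 + 1700000 + 10233000 + 8645000 + 11289000 + 6058000 = 122161000
Σ wᵢ·x = 6137
Ratio = 122161000 / 6137 = 19905.654

19910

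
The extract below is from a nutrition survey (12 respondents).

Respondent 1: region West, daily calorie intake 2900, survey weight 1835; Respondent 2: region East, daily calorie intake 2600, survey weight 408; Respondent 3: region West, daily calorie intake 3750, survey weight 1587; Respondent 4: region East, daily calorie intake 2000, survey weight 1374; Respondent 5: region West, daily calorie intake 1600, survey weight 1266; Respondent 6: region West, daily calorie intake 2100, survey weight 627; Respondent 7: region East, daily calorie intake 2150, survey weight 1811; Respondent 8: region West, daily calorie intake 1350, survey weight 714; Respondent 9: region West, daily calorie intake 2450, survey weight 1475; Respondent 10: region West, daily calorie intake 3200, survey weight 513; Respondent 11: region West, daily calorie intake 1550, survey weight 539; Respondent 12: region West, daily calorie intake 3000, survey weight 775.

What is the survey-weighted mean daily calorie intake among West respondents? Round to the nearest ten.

West rows: 1, 3, 5, 6, 8, 9, 10, 11, 12
Weighted sum = 23994750
Sum of weights = 1835 + 1587 + 1266 + 627 + 714 + 1475 + 513 + 539 + 775 = 9331
Weighted mean = 23994750 / 9331 = 2571.5089

2570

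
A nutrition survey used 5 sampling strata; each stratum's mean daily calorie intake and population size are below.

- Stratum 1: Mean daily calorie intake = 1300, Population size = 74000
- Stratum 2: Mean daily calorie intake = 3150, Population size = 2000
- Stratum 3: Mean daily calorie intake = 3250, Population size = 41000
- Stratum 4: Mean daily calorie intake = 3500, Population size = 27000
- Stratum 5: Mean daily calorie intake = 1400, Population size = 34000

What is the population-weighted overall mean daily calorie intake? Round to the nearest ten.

Σ Nₕ·x̄ₕ = 1300×74000 + 3150×2000 + 3250×41000 + 3500×27000 + 1400×34000
  = 377850000
Σ Nₕ = 74000 + 2000 + 41000 + 27000 + 34000 = 178000
Overall mean = 377850000 / 178000 = 2122.7528

2120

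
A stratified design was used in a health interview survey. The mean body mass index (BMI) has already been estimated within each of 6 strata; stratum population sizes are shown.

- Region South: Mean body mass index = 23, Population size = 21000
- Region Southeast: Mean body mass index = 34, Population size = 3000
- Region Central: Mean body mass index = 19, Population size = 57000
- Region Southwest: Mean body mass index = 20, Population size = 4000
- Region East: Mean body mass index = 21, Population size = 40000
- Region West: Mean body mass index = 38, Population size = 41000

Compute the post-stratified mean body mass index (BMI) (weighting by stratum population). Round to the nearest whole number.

Σ Nₕ·x̄ₕ = 23×21000 + 34×3000 + 19×57000 + 20×4000 + 21×40000 + 38×41000
  = 483000 + 102000 + 1083000 + 80000 + 840000 + 1558000 = 4146000
Σ Nₕ = 21000 + 3000 + 57000 + 4000 + 40000 + 41000 = 166000
Overall mean = 4146000 / 166000 = 24.975904

25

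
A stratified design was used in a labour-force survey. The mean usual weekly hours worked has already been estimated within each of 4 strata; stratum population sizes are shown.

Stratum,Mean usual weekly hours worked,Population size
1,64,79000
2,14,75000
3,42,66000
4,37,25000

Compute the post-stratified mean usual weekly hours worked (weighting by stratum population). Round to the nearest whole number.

Σ Nₕ·x̄ₕ = 64×79000 + 14×75000 + 42×66000 + 37×25000
  = 5056000 + 1050000 + 2772000 + 925000 = 9803000
Σ Nₕ = 79000 + 75000 + 66000 + 25000 = 245000
Overall mean = 9803000 / 245000 = 40.012245

40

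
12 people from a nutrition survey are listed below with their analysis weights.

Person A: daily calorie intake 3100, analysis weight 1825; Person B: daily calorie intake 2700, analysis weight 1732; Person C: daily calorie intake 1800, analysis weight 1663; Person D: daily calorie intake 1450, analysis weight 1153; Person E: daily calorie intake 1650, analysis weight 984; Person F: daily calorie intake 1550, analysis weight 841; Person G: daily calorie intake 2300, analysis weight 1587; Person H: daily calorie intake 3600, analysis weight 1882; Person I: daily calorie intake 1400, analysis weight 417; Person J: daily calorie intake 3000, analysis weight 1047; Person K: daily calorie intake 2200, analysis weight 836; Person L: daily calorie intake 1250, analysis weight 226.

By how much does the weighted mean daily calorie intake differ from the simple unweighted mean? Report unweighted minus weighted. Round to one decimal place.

Unweighted sum = 3100 + 2700 + 1800 + 1450 + 1650 + 1550 + 2300 + 3600 + 1400 + 3000 + 2200 + 1250 = 26000
Unweighted mean = 26000 / 12 = 2166.6667
Weighted sum = 3100×1825 + 2700×1732 + 1800×1663 + 1450×1153 + 1650×984 + 1550×841 + 2300×1587 + 3600×1882 + 1400×417 + 3000×1047 + 2200×836 + 1250×226
  = 5657500 + 4676400 + 2993400 + 1671850 + 1623600 + 1303550 + 3650100 + 6775200 + 583800 + 3141000 + 1839200 + 282500 = 34198100
Sum of weights = 1825 + 1732 + 1663 + 1153 + 984 + 841 + 1587 + 1882 + 417 + 1047 + 836 + 226 = 14193
Weighted mean = 34198100 / 14193 = 2409.5047
Difference (unweighted minus weighted) = -242.83802

-242.8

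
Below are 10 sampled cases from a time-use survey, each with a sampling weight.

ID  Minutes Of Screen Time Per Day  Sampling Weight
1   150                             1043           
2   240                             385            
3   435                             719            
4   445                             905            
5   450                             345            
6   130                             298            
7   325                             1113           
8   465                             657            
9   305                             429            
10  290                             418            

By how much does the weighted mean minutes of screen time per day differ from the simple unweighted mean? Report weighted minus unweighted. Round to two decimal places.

5.65

Unweighted sum = 150 + 240 + 435 + 445 + 450 + 130 + 325 + 465 + 305 + 290 = 3235
Unweighted mean = 3235 / 10 = 323.5
Weighted sum = 150×1043 + 240×385 + 435×719 + 445×905 + 450×345 + 130×298 + 325×1113 + 465×657 + 305×429 + 290×418
  = 156450 + 92400 + 312765 + 402725 + 155250 + 38740 + 361725 + 305505 + 130845 + 121220 = 2077625
Sum of weights = 1043 + 385 + 719 + 905 + 345 + 298 + 1113 + 657 + 429 + 418 = 6312
Weighted mean = 2077625 / 6312 = 329.15478
Difference (weighted minus unweighted) = 5.6547845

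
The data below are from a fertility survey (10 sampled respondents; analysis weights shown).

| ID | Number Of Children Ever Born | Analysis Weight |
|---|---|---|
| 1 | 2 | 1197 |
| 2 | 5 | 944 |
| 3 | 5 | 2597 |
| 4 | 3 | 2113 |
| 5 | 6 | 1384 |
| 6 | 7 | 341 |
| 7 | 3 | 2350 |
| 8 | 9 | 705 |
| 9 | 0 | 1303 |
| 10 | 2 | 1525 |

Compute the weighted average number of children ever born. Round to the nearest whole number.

Weighted sum = 2×1197 + 5×944 + 5×2597 + 3×2113 + 6×1384 + 7×341 + 3×2350 + 9×705 + 0×1303 + 2×1525
  = 2394 + 4720 + 12985 + 6339 + 8304 + 2387 + 7050 + 6345 + 0 + 3050 = 53574
Sum of weights = 1197 + 944 + 2597 + 2113 + 1384 + 341 + 2350 + 705 + 1303 + 1525 = 14459
Weighted mean = 53574 / 14459 = 3.7052355

4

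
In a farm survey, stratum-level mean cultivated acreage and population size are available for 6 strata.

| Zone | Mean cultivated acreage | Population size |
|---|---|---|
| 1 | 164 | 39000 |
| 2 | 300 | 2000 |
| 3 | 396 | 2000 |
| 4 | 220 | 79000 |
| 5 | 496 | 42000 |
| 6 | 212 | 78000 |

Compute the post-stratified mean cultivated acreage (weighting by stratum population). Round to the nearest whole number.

258

Σ Nₕ·x̄ₕ = 62536000
Σ Nₕ = 39000 + 2000 + 2000 + 79000 + 42000 + 78000 = 242000
Overall mean = 62536000 / 242000 = 258.41322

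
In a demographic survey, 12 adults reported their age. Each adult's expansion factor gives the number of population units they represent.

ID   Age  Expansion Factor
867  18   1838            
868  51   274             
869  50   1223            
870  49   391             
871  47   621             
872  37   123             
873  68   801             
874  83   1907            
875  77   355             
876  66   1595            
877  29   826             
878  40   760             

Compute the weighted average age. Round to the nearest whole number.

52

Weighted sum = 18×1838 + 51×274 + 50×1223 + 49×391 + 47×621 + 37×123 + 68×801 + 83×1907 + 77×355 + 66×1595 + 29×826 + 40×760
  = 33084 + 13974 + 61150 + 19159 + 29187 + 4551 + 54468 + 158281 + 27335 + 105270 + 23954 + 30400 = 560813
Sum of weights = 1838 + 274 + 1223 + 391 + 621 + 123 + 801 + 1907 + 355 + 1595 + 826 + 760 = 10714
Weighted mean = 560813 / 10714 = 52.343943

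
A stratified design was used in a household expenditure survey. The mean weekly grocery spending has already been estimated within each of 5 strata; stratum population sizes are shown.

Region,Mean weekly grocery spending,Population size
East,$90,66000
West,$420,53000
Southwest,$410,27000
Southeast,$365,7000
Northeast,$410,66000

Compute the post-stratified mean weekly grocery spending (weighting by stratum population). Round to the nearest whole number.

315

Σ Nₕ·x̄ₕ = 90×66000 + 420×53000 + 410×27000 + 365×7000 + 410×66000
  = 5940000 + 22260000 + 11070000 + 2555000 + 27060000 = 68885000
Σ Nₕ = 66000 + 53000 + 27000 + 7000 + 66000 = 219000
Overall mean = 68885000 / 219000 = 314.54338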